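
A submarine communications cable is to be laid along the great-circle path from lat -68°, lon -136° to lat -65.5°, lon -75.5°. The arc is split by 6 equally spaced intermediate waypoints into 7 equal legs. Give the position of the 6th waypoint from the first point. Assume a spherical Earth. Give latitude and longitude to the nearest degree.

Write both endpoints as unit vectors p₁, p₂ with components (cos φ cos λ, cos φ sin λ, sin φ).
The central angle between the endpoints is δ = arccos(p₁·p₂) ≈ 0.402 rad (23.0°).
Interpolate at f = 6/7 with slerp weights a = sin((1−f)δ)/sin δ ≈ 0.147, b = sin(fδ)/sin δ ≈ 0.863.
p = a·p₁ + b·p₂ ≈ (0.050, -0.385, -0.922); φ = arcsin(p_z) ≈ -67.17°, λ = atan2(p_y, p_x) ≈ -82.58°.

≈ lat -67°, lon -83°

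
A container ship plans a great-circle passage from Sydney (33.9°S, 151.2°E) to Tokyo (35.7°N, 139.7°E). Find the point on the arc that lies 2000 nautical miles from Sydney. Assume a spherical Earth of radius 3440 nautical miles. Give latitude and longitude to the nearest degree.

≈ 1°S, 146°E

Convert each endpoint to a unit vector on the sphere (x = cos φ cos λ, y = cos φ sin λ, z = sin φ).
The central angle between the endpoints is δ = arccos(p₁·p₂) ≈ 1.229 rad (70.4°). The total great-circle distance is δ·R ≈ 1.229 × 3440 ≈ 4228 nmi, so the target fraction is f = 2000/4228 ≈ 0.473.
Interpolate at f ≈ 0.473 with slerp weights a = sin((1−f)δ)/sin δ ≈ 0.640, b = sin(fδ)/sin δ ≈ 0.583.
p = a·p₁ + b·p₂ ≈ (-0.827, 0.562, -0.017); φ = arcsin(p_z) ≈ -0.98°, λ = atan2(p_y, p_x) ≈ 145.78°.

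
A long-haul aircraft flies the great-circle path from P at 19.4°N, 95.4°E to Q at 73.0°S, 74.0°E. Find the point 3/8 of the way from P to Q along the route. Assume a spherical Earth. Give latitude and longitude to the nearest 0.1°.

≈ 15.5°S, 91.7°E

Write both endpoints as unit vectors p₁, p₂ with components (cos φ cos λ, cos φ sin λ, sin φ).
The central angle between the endpoints is δ = arccos(p₁·p₂) ≈ 1.632 rad (93.5°).
Interpolate at f = 3/8 with slerp weights a = sin((1−f)δ)/sin δ ≈ 0.854, b = sin(fδ)/sin δ ≈ 0.575.
p = a·p₁ + b·p₂ ≈ (-0.029, 0.963, -0.267); φ = arcsin(p_z) ≈ -15.47°, λ = atan2(p_y, p_x) ≈ 91.75°.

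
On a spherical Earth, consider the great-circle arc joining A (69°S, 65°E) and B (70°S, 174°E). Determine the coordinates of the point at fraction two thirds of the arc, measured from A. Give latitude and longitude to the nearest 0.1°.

≈ (76.8°S, 142.6°E)

Convert each endpoint to a unit vector on the sphere (x = cos φ cos λ, y = cos φ sin λ, z = sin φ).
The central angle between the endpoints is δ = arccos(p₁·p₂) ≈ 0.578 rad (33.1°).
Interpolate at f = 2/3 with slerp weights a = sin((1−f)δ)/sin δ ≈ 0.350, b = sin(fδ)/sin δ ≈ 0.688.
p = a·p₁ + b·p₂ ≈ (-0.181, 0.138, -0.974); φ = arcsin(p_z) ≈ -76.83°, λ = atan2(p_y, p_x) ≈ 142.58°.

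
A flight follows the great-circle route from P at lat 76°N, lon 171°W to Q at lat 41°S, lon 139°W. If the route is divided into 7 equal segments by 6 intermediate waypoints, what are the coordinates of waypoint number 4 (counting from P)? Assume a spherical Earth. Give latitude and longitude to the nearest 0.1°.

≈ lat 9.5°N, lon 145.6°W

Convert each endpoint to a unit vector on the sphere (x = cos φ cos λ, y = cos φ sin λ, z = sin φ).
The central angle between the endpoints is δ = arccos(p₁·p₂) ≈ 2.073 rad (118.8°).
Interpolate at f = 4/7 with slerp weights a = sin((1−f)δ)/sin δ ≈ 0.886, b = sin(fδ)/sin δ ≈ 1.057.
p = a·p₁ + b·p₂ ≈ (-0.814, -0.557, 0.166); φ = arcsin(p_z) ≈ 9.55°, λ = atan2(p_y, p_x) ≈ -145.61°.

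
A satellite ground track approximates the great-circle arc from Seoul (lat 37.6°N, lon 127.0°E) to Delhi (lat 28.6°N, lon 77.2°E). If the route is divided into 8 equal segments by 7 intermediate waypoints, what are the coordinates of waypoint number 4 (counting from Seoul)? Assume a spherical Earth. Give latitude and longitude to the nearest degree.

From cos δ = sin φ₁ sin φ₂ + cos φ₁ cos φ₂ cos Δλ, the central angle is δ ≈ 0.736 rad (42.2°).
Interpolate at f = 4/8 with slerp weights a = sin((1−f)δ)/sin δ ≈ 0.536, b = sin(fδ)/sin δ ≈ 0.536.
p = a·p₁ + b·p₂ ≈ (-0.151, 0.798, 0.583); φ = arcsin(p_z) ≈ 35.70°, λ = atan2(p_y, p_x) ≈ 100.74°.

≈ lat 36°N, lon 101°E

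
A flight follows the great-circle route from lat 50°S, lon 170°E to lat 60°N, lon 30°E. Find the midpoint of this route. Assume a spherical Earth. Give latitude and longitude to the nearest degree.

From cos δ = sin φ₁ sin φ₂ + cos φ₁ cos φ₂ cos Δλ, the central angle is δ ≈ 2.713 rad (155.5°).
Interpolate at f = 1/2 with slerp weights a = sin((1−f)δ)/sin δ ≈ 2.352, b = sin(fδ)/sin δ ≈ 2.352.
p = a·p₁ + b·p₂ ≈ (-0.470, 0.851, 0.235); φ = arcsin(p_z) ≈ 13.60°, λ = atan2(p_y, p_x) ≈ 118.95°.

≈ lat 14°N, lon 119°E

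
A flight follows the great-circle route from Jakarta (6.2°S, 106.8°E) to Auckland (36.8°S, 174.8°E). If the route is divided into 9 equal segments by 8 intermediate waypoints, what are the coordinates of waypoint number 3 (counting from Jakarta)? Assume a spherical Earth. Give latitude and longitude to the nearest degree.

≈ (19°S, 126°E)

From cos δ = sin φ₁ sin φ₂ + cos φ₁ cos φ₂ cos Δλ, the central angle is δ ≈ 1.199 rad (68.7°).
Interpolate at f = 3/9 with slerp weights a = sin((1−f)δ)/sin δ ≈ 0.770, b = sin(fδ)/sin δ ≈ 0.418.
p = a·p₁ + b·p₂ ≈ (-0.554, 0.763, -0.333); φ = arcsin(p_z) ≈ -19.47°, λ = atan2(p_y, p_x) ≈ 126.00°.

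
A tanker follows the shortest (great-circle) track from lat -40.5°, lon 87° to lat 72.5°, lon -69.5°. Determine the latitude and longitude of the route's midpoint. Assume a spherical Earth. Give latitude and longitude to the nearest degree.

The haversine formula gives a central angle δ ≈ 2.548 rad (146.0°) between the endpoints.
Interpolate at f = 1/2 with slerp weights a = sin((1−f)δ)/sin δ ≈ 1.710, b = sin(fδ)/sin δ ≈ 1.710.
p = a·p₁ + b·p₂ ≈ (0.248, 0.817, 0.520); φ = arcsin(p_z) ≈ 31.36°, λ = atan2(p_y, p_x) ≈ 73.10°.

≈ lat 31°, lon 73°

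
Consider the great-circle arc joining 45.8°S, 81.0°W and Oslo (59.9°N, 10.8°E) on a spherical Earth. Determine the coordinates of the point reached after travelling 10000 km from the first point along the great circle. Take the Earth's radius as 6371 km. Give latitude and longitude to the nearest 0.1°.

Write both endpoints as unit vectors p₁, p₂ with components (cos φ cos λ, cos φ sin λ, sin φ).
The central angle between the endpoints is δ = arccos(p₁·p₂) ≈ 2.254 rad (129.1°). The total great-circle distance is δ·R ≈ 2.254 × 6371 ≈ 14360 km, so the target fraction is f = 10000/14360 ≈ 0.696.
Interpolate at f ≈ 0.696 with slerp weights a = sin((1−f)δ)/sin δ ≈ 0.815, b = sin(fδ)/sin δ ≈ 1.289.
p = a·p₁ + b·p₂ ≈ (0.724, -0.440, 0.531); φ = arcsin(p_z) ≈ 32.08°, λ = atan2(p_y, p_x) ≈ -31.29°.

≈ 32.1°N, 31.3°W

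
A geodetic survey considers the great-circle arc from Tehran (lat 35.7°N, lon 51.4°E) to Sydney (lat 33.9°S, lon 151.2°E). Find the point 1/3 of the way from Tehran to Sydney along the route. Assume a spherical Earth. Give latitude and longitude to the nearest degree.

Convert each endpoint to a unit vector on the sphere (x = cos φ cos λ, y = cos φ sin λ, z = sin φ).
The central angle between the endpoints is δ = arccos(p₁·p₂) ≈ 2.027 rad (116.1°).
Interpolate at f = 1/3 with slerp weights a = sin((1−f)δ)/sin δ ≈ 1.087, b = sin(fδ)/sin δ ≈ 0.696.
p = a·p₁ + b·p₂ ≈ (0.044, 0.968, 0.246); φ = arcsin(p_z) ≈ 14.23°, λ = atan2(p_y, p_x) ≈ 87.39°.

≈ lat 14°N, lon 87°E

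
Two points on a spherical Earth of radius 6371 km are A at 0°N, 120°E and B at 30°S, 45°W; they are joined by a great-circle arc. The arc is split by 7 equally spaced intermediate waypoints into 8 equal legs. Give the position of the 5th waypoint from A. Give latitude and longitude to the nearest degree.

≈ 66°S, 26°E

Convert each endpoint to a unit vector on the sphere (x = cos φ cos λ, y = cos φ sin λ, z = sin φ).
The central angle between the endpoints is δ = arccos(p₁·p₂) ≈ 2.562 rad (146.8°).
Interpolate at f = 5/8 with slerp weights a = sin((1−f)δ)/sin δ ≈ 1.496, b = sin(fδ)/sin δ ≈ 1.824.
p = a·p₁ + b·p₂ ≈ (0.369, 0.178, -0.912); φ = arcsin(p_z) ≈ -65.80°, λ = atan2(p_y, p_x) ≈ 25.77°.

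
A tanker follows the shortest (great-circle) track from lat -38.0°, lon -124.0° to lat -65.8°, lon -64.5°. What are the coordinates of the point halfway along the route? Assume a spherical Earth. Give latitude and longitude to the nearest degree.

≈ lat -55°, lon -104°

The haversine formula gives a central angle δ ≈ 0.759 rad (43.5°) between the endpoints.
Interpolate at f = 1/2 with slerp weights a = sin((1−f)δ)/sin δ ≈ 0.538, b = sin(fδ)/sin δ ≈ 0.538.
p = a·p₁ + b·p₂ ≈ (-0.142, -0.551, -0.822); φ = arcsin(p_z) ≈ -55.33°, λ = atan2(p_y, p_x) ≈ -104.48°.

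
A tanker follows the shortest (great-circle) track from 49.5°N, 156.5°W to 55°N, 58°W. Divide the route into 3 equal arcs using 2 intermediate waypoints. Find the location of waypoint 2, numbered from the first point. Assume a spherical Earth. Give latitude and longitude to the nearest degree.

Convert each endpoint to a unit vector on the sphere (x = cos φ cos λ, y = cos φ sin λ, z = sin φ).
The central angle between the endpoints is δ = arccos(p₁·p₂) ≈ 0.967 rad (55.4°).
Interpolate at f = 2/3 with slerp weights a = sin((1−f)δ)/sin δ ≈ 0.385, b = sin(fδ)/sin δ ≈ 0.730.
p = a·p₁ + b·p₂ ≈ (-0.007, -0.455, 0.891); φ = arcsin(p_z) ≈ 62.95°, λ = atan2(p_y, p_x) ≈ -90.92°.

≈ 63°N, 91°W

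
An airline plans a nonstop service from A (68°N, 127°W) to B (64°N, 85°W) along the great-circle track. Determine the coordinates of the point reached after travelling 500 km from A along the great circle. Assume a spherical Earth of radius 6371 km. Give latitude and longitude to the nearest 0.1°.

≈ (68.1°N, 115.0°W)

The haversine formula gives a central angle δ ≈ 0.300 rad (17.2°) between the endpoints. The total great-circle distance is δ·R ≈ 0.300 × 6371 ≈ 1910 km, so the target fraction is f = 500/1910 ≈ 0.262.
Interpolate at f ≈ 0.262 with slerp weights a = sin((1−f)δ)/sin δ ≈ 0.743, b = sin(fδ)/sin δ ≈ 0.265.
p = a·p₁ + b·p₂ ≈ (-0.157, -0.338, 0.928); φ = arcsin(p_z) ≈ 68.09°, λ = atan2(p_y, p_x) ≈ -114.96°.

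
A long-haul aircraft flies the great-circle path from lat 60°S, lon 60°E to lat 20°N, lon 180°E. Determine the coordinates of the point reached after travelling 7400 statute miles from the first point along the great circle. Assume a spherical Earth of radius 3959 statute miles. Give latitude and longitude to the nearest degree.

Convert each endpoint to a unit vector on the sphere (x = cos φ cos λ, y = cos φ sin λ, z = sin φ).
The central angle between the endpoints is δ = arccos(p₁·p₂) ≈ 2.131 rad (122.1°). The total great-circle distance is δ·R ≈ 2.131 × 3959 ≈ 8436 mi, so the target fraction is f = 7400/8436 ≈ 0.877.
Interpolate at f ≈ 0.877 with slerp weights a = sin((1−f)δ)/sin δ ≈ 0.305, b = sin(fδ)/sin δ ≈ 1.128.
p = a·p₁ + b·p₂ ≈ (-0.984, 0.132, 0.122); φ = arcsin(p_z) ≈ 6.98°, λ = atan2(p_y, p_x) ≈ 172.35°.

≈ lat 7°N, lon 172°E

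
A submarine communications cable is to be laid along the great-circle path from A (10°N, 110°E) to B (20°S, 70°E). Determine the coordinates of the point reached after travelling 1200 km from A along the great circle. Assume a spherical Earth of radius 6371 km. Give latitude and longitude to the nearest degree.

The haversine formula gives a central angle δ ≈ 0.864 rad (49.5°) between the endpoints. The total great-circle distance is δ·R ≈ 0.864 × 6371 ≈ 5504 km, so the target fraction is f = 1200/5504 ≈ 0.218.
Interpolate at f ≈ 0.218 with slerp weights a = sin((1−f)δ)/sin δ ≈ 0.822, b = sin(fδ)/sin δ ≈ 0.246.
p = a·p₁ + b·p₂ ≈ (-0.198, 0.978, 0.059); φ = arcsin(p_z) ≈ 3.36°, λ = atan2(p_y, p_x) ≈ 101.43°.

≈ (3°N, 101°E)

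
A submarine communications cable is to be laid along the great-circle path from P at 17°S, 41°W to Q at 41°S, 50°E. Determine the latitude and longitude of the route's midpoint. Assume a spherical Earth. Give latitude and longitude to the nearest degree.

From cos δ = sin φ₁ sin φ₂ + cos φ₁ cos φ₂ cos Δλ, the central angle is δ ≈ 1.391 rad (79.7°).
Interpolate at f = 1/2 with slerp weights a = sin((1−f)δ)/sin δ ≈ 0.651, b = sin(fδ)/sin δ ≈ 0.651.
p = a·p₁ + b·p₂ ≈ (0.786, -0.032, -0.618); φ = arcsin(p_z) ≈ -38.14°, λ = atan2(p_y, p_x) ≈ -2.34°.

≈ 38°S, 2°W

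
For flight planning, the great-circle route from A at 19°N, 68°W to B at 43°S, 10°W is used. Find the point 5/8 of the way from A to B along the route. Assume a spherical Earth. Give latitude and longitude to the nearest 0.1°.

The haversine formula gives a central angle δ ≈ 1.426 rad (81.7°) between the endpoints.
Interpolate at f = 5/8 with slerp weights a = sin((1−f)δ)/sin δ ≈ 0.515, b = sin(fδ)/sin δ ≈ 0.786.
p = a·p₁ + b·p₂ ≈ (0.749, -0.551, -0.368); φ = arcsin(p_z) ≈ -21.62°, λ = atan2(p_y, p_x) ≈ -36.37°.

≈ 21.6°S, 36.4°W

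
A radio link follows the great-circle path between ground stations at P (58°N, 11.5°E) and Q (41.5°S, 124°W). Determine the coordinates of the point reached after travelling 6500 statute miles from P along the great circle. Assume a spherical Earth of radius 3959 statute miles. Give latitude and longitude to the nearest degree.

Write both endpoints as unit vectors p₁, p₂ with components (cos φ cos λ, cos φ sin λ, sin φ).
The central angle between the endpoints is δ = arccos(p₁·p₂) ≈ 2.577 rad (147.7°). The total great-circle distance is δ·R ≈ 2.577 × 3959 ≈ 10204 mi, so the target fraction is f = 6500/10204 ≈ 0.637.
Interpolate at f ≈ 0.637 with slerp weights a = sin((1−f)δ)/sin δ ≈ 1.505, b = sin(fδ)/sin δ ≈ 1.865.
p = a·p₁ + b·p₂ ≈ (0.000, -0.999, 0.041); φ = arcsin(p_z) ≈ 2.32°, λ = atan2(p_y, p_x) ≈ -89.98°.

≈ (2°N, 90°W)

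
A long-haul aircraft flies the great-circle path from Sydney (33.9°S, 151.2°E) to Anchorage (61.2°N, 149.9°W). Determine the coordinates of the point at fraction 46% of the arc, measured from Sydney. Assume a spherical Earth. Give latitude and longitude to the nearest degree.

Write both endpoints as unit vectors p₁, p₂ with components (cos φ cos λ, cos φ sin λ, sin φ).
The central angle between the endpoints is δ = arccos(p₁·p₂) ≈ 1.857 rad (106.4°).
Interpolate at f = 0.46 with slerp weights a = sin((1−f)δ)/sin δ ≈ 0.879, b = sin(fδ)/sin δ ≈ 0.786.
p = a·p₁ + b·p₂ ≈ (-0.967, 0.161, 0.199); φ = arcsin(p_z) ≈ 11.46°, λ = atan2(p_y, p_x) ≈ 170.52°.

≈ 11°N, 171°E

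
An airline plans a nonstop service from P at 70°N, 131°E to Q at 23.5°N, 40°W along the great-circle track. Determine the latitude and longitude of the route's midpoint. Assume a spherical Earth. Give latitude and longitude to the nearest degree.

≈ 67°N, 35°W

Convert each endpoint to a unit vector on the sphere (x = cos φ cos λ, y = cos φ sin λ, z = sin φ).
The central angle between the endpoints is δ = arccos(p₁·p₂) ≈ 1.506 rad (86.3°).
Interpolate at f = 1/2 with slerp weights a = sin((1−f)δ)/sin δ ≈ 0.685, b = sin(fδ)/sin δ ≈ 0.685.
p = a·p₁ + b·p₂ ≈ (0.328, -0.227, 0.917); φ = arcsin(p_z) ≈ 66.51°, λ = atan2(p_y, p_x) ≈ -34.72°.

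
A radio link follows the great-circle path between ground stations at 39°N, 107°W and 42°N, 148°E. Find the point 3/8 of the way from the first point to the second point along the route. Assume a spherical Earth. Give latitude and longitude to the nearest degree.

Write both endpoints as unit vectors p₁, p₂ with components (cos φ cos λ, cos φ sin λ, sin φ).
The central angle between the endpoints is δ = arccos(p₁·p₂) ≈ 1.296 rad (74.2°).
Interpolate at f = 3/8 with slerp weights a = sin((1−f)δ)/sin δ ≈ 0.752, b = sin(fδ)/sin δ ≈ 0.485.
p = a·p₁ + b·p₂ ≈ (-0.477, -0.368, 0.798); φ = arcsin(p_z) ≈ 52.96°, λ = atan2(p_y, p_x) ≈ -142.33°.

≈ 53°N, 142°W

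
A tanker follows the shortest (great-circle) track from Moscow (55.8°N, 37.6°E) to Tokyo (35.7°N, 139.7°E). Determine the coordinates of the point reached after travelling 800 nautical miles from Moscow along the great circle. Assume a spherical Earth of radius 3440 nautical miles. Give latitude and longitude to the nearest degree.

≈ (61°N, 61°E)

The haversine formula gives a central angle δ ≈ 1.173 rad (67.2°) between the endpoints. The total great-circle distance is δ·R ≈ 1.173 × 3440 ≈ 4037 nmi, so the target fraction is f = 800/4037 ≈ 0.198.
Interpolate at f ≈ 0.198 with slerp weights a = sin((1−f)δ)/sin δ ≈ 0.876, b = sin(fδ)/sin δ ≈ 0.250.
p = a·p₁ + b·p₂ ≈ (0.235, 0.432, 0.871); φ = arcsin(p_z) ≈ 60.54°, λ = atan2(p_y, p_x) ≈ 61.40°.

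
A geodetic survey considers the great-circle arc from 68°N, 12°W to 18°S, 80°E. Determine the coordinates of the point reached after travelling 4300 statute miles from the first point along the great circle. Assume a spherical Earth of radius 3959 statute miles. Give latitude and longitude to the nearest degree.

Write both endpoints as unit vectors p₁, p₂ with components (cos φ cos λ, cos φ sin λ, sin φ).
The central angle between the endpoints is δ = arccos(p₁·p₂) ≈ 1.874 rad (107.4°). The total great-circle distance is δ·R ≈ 1.874 × 3959 ≈ 7421 mi, so the target fraction is f = 4300/7421 ≈ 0.579.
Interpolate at f ≈ 0.579 with slerp weights a = sin((1−f)δ)/sin δ ≈ 0.743, b = sin(fδ)/sin δ ≈ 0.927.
p = a·p₁ + b·p₂ ≈ (0.425, 0.811, 0.402); φ = arcsin(p_z) ≈ 23.73°, λ = atan2(p_y, p_x) ≈ 62.31°.

≈ 24°N, 62°E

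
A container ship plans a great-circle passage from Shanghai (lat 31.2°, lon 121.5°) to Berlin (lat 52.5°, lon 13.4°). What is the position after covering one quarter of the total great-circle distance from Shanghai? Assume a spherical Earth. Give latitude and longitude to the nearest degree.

≈ lat 45°, lon 106°

Convert each endpoint to a unit vector on the sphere (x = cos φ cos λ, y = cos φ sin λ, z = sin φ).
The central angle between the endpoints is δ = arccos(p₁·p₂) ≈ 1.319 rad (75.6°).
Interpolate at f = 1/4 with slerp weights a = sin((1−f)δ)/sin δ ≈ 0.863, b = sin(fδ)/sin δ ≈ 0.334.
p = a·p₁ + b·p₂ ≈ (-0.188, 0.676, 0.712); φ = arcsin(p_z) ≈ 45.41°, λ = atan2(p_y, p_x) ≈ 105.50°.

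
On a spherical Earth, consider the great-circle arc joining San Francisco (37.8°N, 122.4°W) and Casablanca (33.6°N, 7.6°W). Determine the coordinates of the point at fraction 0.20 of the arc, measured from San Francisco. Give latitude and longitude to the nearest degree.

Write both endpoints as unit vectors p₁, p₂ with components (cos φ cos λ, cos φ sin λ, sin φ).
The central angle between the endpoints is δ = arccos(p₁·p₂) ≈ 1.508 rad (86.4°).
Interpolate at f = 0.20 with slerp weights a = sin((1−f)δ)/sin δ ≈ 0.936, b = sin(fδ)/sin δ ≈ 0.298.
p = a·p₁ + b·p₂ ≈ (-0.151, -0.657, 0.738); φ = arcsin(p_z) ≈ 47.60°, λ = atan2(p_y, p_x) ≈ -102.91°.

≈ (48°N, 103°W)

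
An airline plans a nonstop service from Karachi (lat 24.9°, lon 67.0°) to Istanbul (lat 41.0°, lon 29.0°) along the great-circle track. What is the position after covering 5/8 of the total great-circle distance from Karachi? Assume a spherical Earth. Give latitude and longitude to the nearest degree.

≈ lat 36°, lon 45°

Write both endpoints as unit vectors p₁, p₂ with components (cos φ cos λ, cos φ sin λ, sin φ).
The central angle between the endpoints is δ = arccos(p₁·p₂) ≈ 0.617 rad (35.3°).
Interpolate at f = 5/8 with slerp weights a = sin((1−f)δ)/sin δ ≈ 0.396, b = sin(fδ)/sin δ ≈ 0.650.
p = a·p₁ + b·p₂ ≈ (0.570, 0.569, 0.593); φ = arcsin(p_z) ≈ 36.40°, λ = atan2(p_y, p_x) ≈ 44.96°.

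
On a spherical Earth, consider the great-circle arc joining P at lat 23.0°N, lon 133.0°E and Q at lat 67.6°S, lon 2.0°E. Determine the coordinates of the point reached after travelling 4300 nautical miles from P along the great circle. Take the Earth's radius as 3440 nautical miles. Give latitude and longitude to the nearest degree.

Convert each endpoint to a unit vector on the sphere (x = cos φ cos λ, y = cos φ sin λ, z = sin φ).
The central angle between the endpoints is δ = arccos(p₁·p₂) ≈ 2.204 rad (126.3°). The total great-circle distance is δ·R ≈ 2.204 × 3440 ≈ 7580 nmi, so the target fraction is f = 4300/7580 ≈ 0.567.
Interpolate at f ≈ 0.567 with slerp weights a = sin((1−f)δ)/sin δ ≈ 1.011, b = sin(fδ)/sin δ ≈ 1.177.
p = a·p₁ + b·p₂ ≈ (-0.187, 0.696, -0.693); φ = arcsin(p_z) ≈ -43.86°, λ = atan2(p_y, p_x) ≈ 105.00°.

≈ lat 44°S, lon 105°E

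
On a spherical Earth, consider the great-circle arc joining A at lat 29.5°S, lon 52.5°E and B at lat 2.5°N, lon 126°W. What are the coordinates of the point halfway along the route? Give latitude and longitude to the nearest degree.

From cos δ = sin φ₁ sin φ₂ + cos φ₁ cos φ₂ cos Δλ, the central angle is δ ≈ 2.670 rad (153.0°).
Interpolate at f = 1/2 with slerp weights a = sin((1−f)δ)/sin δ ≈ 2.139, b = sin(fδ)/sin δ ≈ 2.139.
p = a·p₁ + b·p₂ ≈ (-0.123, -0.252, -0.960); φ = arcsin(p_z) ≈ -73.73°, λ = atan2(p_y, p_x) ≈ -115.98°.

≈ lat 74°S, lon 116°W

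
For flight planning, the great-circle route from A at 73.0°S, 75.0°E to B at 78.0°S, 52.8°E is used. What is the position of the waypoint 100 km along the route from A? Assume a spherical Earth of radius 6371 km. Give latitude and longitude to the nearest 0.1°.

Convert each endpoint to a unit vector on the sphere (x = cos φ cos λ, y = cos φ sin λ, z = sin φ).
The central angle between the endpoints is δ = arccos(p₁·p₂) ≈ 0.129 rad (7.4°). The total great-circle distance is δ·R ≈ 0.129 × 6371 ≈ 822 km, so the target fraction is f = 100/822 ≈ 0.122.
Interpolate at f ≈ 0.122 with slerp weights a = sin((1−f)δ)/sin δ ≈ 0.879, b = sin(fδ)/sin δ ≈ 0.122.
p = a·p₁ + b·p₂ ≈ (0.082, 0.268, -0.960); φ = arcsin(p_z) ≈ -73.70°, λ = atan2(p_y, p_x) ≈ 73.04°.

≈ 73.7°S, 73.0°E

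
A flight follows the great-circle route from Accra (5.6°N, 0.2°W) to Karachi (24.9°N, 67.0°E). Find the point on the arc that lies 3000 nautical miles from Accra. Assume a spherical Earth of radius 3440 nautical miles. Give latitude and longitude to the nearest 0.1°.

Write both endpoints as unit vectors p₁, p₂ with components (cos φ cos λ, cos φ sin λ, sin φ).
The central angle between the endpoints is δ = arccos(p₁·p₂) ≈ 1.169 rad (67.0°). The total great-circle distance is δ·R ≈ 1.169 × 3440 ≈ 4022 nmi, so the target fraction is f = 3000/4022 ≈ 0.746.
Interpolate at f ≈ 0.746 with slerp weights a = sin((1−f)δ)/sin δ ≈ 0.318, b = sin(fδ)/sin δ ≈ 0.832.
p = a·p₁ + b·p₂ ≈ (0.611, 0.693, 0.381); φ = arcsin(p_z) ≈ 22.41°, λ = atan2(p_y, p_x) ≈ 48.60°.

≈ (22.4°N, 48.6°E)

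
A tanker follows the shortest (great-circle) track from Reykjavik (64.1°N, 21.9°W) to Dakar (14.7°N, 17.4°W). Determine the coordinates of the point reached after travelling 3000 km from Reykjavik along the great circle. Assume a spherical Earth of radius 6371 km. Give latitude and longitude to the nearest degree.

Write both endpoints as unit vectors p₁, p₂ with components (cos φ cos λ, cos φ sin λ, sin φ).
The central angle between the endpoints is δ = arccos(p₁·p₂) ≈ 0.864 rad (49.5°). The total great-circle distance is δ·R ≈ 0.864 × 6371 ≈ 5504 km, so the target fraction is f = 3000/5504 ≈ 0.545.
Interpolate at f ≈ 0.545 with slerp weights a = sin((1−f)δ)/sin δ ≈ 0.504, b = sin(fδ)/sin δ ≈ 0.597.
p = a·p₁ + b·p₂ ≈ (0.755, -0.255, 0.604); φ = arcsin(p_z) ≈ 37.19°, λ = atan2(p_y, p_x) ≈ -18.64°.

≈ 37°N, 19°W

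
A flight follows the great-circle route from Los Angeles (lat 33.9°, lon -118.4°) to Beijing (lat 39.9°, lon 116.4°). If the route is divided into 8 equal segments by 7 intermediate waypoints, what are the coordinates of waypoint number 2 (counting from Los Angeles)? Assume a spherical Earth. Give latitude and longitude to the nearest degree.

≈ lat 50°, lon -140°

Write both endpoints as unit vectors p₁, p₂ with components (cos φ cos λ, cos φ sin λ, sin φ).
The central angle between the endpoints is δ = arccos(p₁·p₂) ≈ 1.580 rad (90.5°).
Interpolate at f = 2/8 with slerp weights a = sin((1−f)δ)/sin δ ≈ 0.927, b = sin(fδ)/sin δ ≈ 0.385.
p = a·p₁ + b·p₂ ≈ (-0.497, -0.412, 0.764); φ = arcsin(p_z) ≈ 49.79°, λ = atan2(p_y, p_x) ≈ -140.34°.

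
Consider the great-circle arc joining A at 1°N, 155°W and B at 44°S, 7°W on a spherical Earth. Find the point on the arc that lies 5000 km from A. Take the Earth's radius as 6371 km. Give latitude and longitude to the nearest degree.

Write both endpoints as unit vectors p₁, p₂ with components (cos φ cos λ, cos φ sin λ, sin φ).
The central angle between the endpoints is δ = arccos(p₁·p₂) ≈ 2.242 rad (128.5°). The total great-circle distance is δ·R ≈ 2.242 × 6371 ≈ 14285 km, so the target fraction is f = 5000/14285 ≈ 0.350.
Interpolate at f ≈ 0.350 with slerp weights a = sin((1−f)δ)/sin δ ≈ 1.269, b = sin(fδ)/sin δ ≈ 0.903.
p = a·p₁ + b·p₂ ≈ (-0.505, -0.615, -0.605); φ = arcsin(p_z) ≈ -37.22°, λ = atan2(p_y, p_x) ≈ -129.40°.

≈ 37°S, 129°W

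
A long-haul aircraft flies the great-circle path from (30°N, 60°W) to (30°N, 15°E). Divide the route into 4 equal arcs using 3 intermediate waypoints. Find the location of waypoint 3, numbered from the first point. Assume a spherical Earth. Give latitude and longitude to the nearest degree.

≈ (34°N, 3°W)

Write both endpoints as unit vectors p₁, p₂ with components (cos φ cos λ, cos φ sin λ, sin φ).
The central angle between the endpoints is δ = arccos(p₁·p₂) ≈ 1.111 rad (63.6°).
Interpolate at f = 3/4 with slerp weights a = sin((1−f)δ)/sin δ ≈ 0.306, b = sin(fδ)/sin δ ≈ 0.826.
p = a·p₁ + b·p₂ ≈ (0.823, -0.044, 0.566); φ = arcsin(p_z) ≈ 34.46°, λ = atan2(p_y, p_x) ≈ -3.08°.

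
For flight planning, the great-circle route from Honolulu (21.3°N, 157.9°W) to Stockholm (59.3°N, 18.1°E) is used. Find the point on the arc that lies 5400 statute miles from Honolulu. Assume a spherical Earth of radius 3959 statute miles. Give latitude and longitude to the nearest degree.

≈ 80°N, 10°E

Convert each endpoint to a unit vector on the sphere (x = cos φ cos λ, y = cos φ sin λ, z = sin φ).
The central angle between the endpoints is δ = arccos(p₁·p₂) ≈ 1.734 rad (99.3°). The total great-circle distance is δ·R ≈ 1.734 × 3959 ≈ 6864 mi, so the target fraction is f = 5400/6864 ≈ 0.787.
Interpolate at f ≈ 0.787 with slerp weights a = sin((1−f)δ)/sin δ ≈ 0.366, b = sin(fδ)/sin δ ≈ 0.992.
p = a·p₁ + b·p₂ ≈ (0.165, 0.029, 0.986); φ = arcsin(p_z) ≈ 80.34°, λ = atan2(p_y, p_x) ≈ 9.94°.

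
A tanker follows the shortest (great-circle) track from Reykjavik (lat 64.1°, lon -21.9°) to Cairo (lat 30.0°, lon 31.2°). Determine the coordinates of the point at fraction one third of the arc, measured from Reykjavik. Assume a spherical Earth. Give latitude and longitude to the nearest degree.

≈ lat 56°, lon 5°

Write both endpoints as unit vectors p₁, p₂ with components (cos φ cos λ, cos φ sin λ, sin φ).
The central angle between the endpoints is δ = arccos(p₁·p₂) ≈ 0.827 rad (47.4°).
Interpolate at f = 1/3 with slerp weights a = sin((1−f)δ)/sin δ ≈ 0.712, b = sin(fδ)/sin δ ≈ 0.370.
p = a·p₁ + b·p₂ ≈ (0.562, 0.050, 0.825); φ = arcsin(p_z) ≈ 55.62°, λ = atan2(p_y, p_x) ≈ 5.08°.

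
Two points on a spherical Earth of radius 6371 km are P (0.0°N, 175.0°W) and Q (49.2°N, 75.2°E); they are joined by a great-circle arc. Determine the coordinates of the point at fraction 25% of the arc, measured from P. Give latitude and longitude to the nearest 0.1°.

Convert each endpoint to a unit vector on the sphere (x = cos φ cos λ, y = cos φ sin λ, z = sin φ).
The central angle between the endpoints is δ = arccos(p₁·p₂) ≈ 1.794 rad (102.8°).
Interpolate at f = 0.25 with slerp weights a = sin((1−f)δ)/sin δ ≈ 1.000, b = sin(fδ)/sin δ ≈ 0.445.
p = a·p₁ + b·p₂ ≈ (-0.921, 0.194, 0.337); φ = arcsin(p_z) ≈ 19.67°, λ = atan2(p_y, p_x) ≈ 168.12°.

≈ (19.7°N, 168.1°E)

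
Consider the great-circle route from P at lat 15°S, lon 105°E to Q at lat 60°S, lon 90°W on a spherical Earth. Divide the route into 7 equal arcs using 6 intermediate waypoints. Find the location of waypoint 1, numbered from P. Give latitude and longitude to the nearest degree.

The haversine formula gives a central angle δ ≈ 1.816 rad (104.0°) between the endpoints.
Interpolate at f = 1/7 with slerp weights a = sin((1−f)δ)/sin δ ≈ 1.031, b = sin(fδ)/sin δ ≈ 0.264.
p = a·p₁ + b·p₂ ≈ (-0.258, 0.829, -0.496); φ = arcsin(p_z) ≈ -29.71°, λ = atan2(p_y, p_x) ≈ 107.26°.

≈ lat 30°S, lon 107°E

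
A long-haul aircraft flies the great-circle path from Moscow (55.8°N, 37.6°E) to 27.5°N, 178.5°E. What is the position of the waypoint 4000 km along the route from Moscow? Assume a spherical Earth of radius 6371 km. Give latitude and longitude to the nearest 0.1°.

Convert each endpoint to a unit vector on the sphere (x = cos φ cos λ, y = cos φ sin λ, z = sin φ).
The central angle between the endpoints is δ = arccos(p₁·p₂) ≈ 1.576 rad (90.3°). The total great-circle distance is δ·R ≈ 1.576 × 6371 ≈ 10039 km, so the target fraction is f = 4000/10039 ≈ 0.398.
Interpolate at f ≈ 0.398 with slerp weights a = sin((1−f)δ)/sin δ ≈ 0.812, b = sin(fδ)/sin δ ≈ 0.587.
p = a·p₁ + b·p₂ ≈ (-0.159, 0.292, 0.943); φ = arcsin(p_z) ≈ 70.57°, λ = atan2(p_y, p_x) ≈ 118.57°.

≈ 70.6°N, 118.6°E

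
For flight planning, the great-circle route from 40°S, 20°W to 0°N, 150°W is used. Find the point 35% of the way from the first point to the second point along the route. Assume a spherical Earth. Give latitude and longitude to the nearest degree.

≈ 46°S, 78°W

The haversine formula gives a central angle δ ≈ 2.086 rad (119.5°) between the endpoints.
Interpolate at f = 0.35 with slerp weights a = sin((1−f)δ)/sin δ ≈ 1.122, b = sin(fδ)/sin δ ≈ 0.766.
p = a·p₁ + b·p₂ ≈ (0.144, -0.677, -0.722); φ = arcsin(p_z) ≈ -46.18°, λ = atan2(p_y, p_x) ≈ -77.96°.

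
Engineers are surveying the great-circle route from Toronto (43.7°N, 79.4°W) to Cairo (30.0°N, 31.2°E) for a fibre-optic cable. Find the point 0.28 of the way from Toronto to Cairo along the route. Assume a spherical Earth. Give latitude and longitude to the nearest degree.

Write both endpoints as unit vectors p₁, p₂ with components (cos φ cos λ, cos φ sin λ, sin φ).
The central angle between the endpoints is δ = arccos(p₁·p₂) ≈ 1.445 rad (82.8°).
Interpolate at f = 0.28 with slerp weights a = sin((1−f)δ)/sin δ ≈ 0.870, b = sin(fδ)/sin δ ≈ 0.397.
p = a·p₁ + b·p₂ ≈ (0.410, -0.440, 0.799); φ = arcsin(p_z) ≈ 53.05°, λ = atan2(p_y, p_x) ≈ -47.04°.

≈ (53°N, 47°W)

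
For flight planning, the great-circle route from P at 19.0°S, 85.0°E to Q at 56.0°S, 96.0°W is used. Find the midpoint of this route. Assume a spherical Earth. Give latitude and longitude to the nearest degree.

Write both endpoints as unit vectors p₁, p₂ with components (cos φ cos λ, cos φ sin λ, sin φ).
The central angle between the endpoints is δ = arccos(p₁·p₂) ≈ 1.833 rad (105.0°).
Interpolate at f = 1/2 with slerp weights a = sin((1−f)δ)/sin δ ≈ 0.821, b = sin(fδ)/sin δ ≈ 0.821.
p = a·p₁ + b·p₂ ≈ (0.020, 0.317, -0.948); φ = arcsin(p_z) ≈ -71.49°, λ = atan2(p_y, p_x) ≈ 86.45°.

≈ 71°S, 86°E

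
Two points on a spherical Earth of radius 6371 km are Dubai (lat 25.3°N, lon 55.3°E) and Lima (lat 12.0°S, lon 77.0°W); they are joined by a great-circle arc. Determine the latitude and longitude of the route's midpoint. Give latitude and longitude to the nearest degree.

≈ lat 16°N, lon 16°W

The haversine formula gives a central angle δ ≈ 2.324 rad (133.2°) between the endpoints.
Interpolate at f = 1/2 with slerp weights a = sin((1−f)δ)/sin δ ≈ 1.258, b = sin(fδ)/sin δ ≈ 1.258.
p = a·p₁ + b·p₂ ≈ (0.924, -0.264, 0.276); φ = arcsin(p_z) ≈ 16.02°, λ = atan2(p_y, p_x) ≈ -15.94°.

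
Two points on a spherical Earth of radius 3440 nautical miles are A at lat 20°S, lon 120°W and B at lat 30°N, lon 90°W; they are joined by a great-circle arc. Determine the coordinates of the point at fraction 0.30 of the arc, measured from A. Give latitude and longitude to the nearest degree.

Write both endpoints as unit vectors p₁, p₂ with components (cos φ cos λ, cos φ sin λ, sin φ).
The central angle between the endpoints is δ = arccos(p₁·p₂) ≈ 1.008 rad (57.7°).
Interpolate at f = 0.30 with slerp weights a = sin((1−f)δ)/sin δ ≈ 0.767, b = sin(fδ)/sin δ ≈ 0.352.
p = a·p₁ + b·p₂ ≈ (-0.360, -0.929, -0.086); φ = arcsin(p_z) ≈ -4.94°, λ = atan2(p_y, p_x) ≈ -111.20°.

≈ lat 5°S, lon 111°W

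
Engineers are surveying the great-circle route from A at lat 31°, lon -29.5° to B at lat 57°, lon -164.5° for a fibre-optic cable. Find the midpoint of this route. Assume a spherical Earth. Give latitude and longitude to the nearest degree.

≈ lat 66°, lon -69°

Write both endpoints as unit vectors p₁, p₂ with components (cos φ cos λ, cos φ sin λ, sin φ).
The central angle between the endpoints is δ = arccos(p₁·p₂) ≈ 1.469 rad (84.2°).
Interpolate at f = 1/2 with slerp weights a = sin((1−f)δ)/sin δ ≈ 0.674, b = sin(fδ)/sin δ ≈ 0.674.
p = a·p₁ + b·p₂ ≈ (0.149, -0.382, 0.912); φ = arcsin(p_z) ≈ 65.77°, λ = atan2(p_y, p_x) ≈ -68.71°.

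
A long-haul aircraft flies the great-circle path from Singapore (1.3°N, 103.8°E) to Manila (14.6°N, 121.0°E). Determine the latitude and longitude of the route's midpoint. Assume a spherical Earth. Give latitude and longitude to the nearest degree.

Write both endpoints as unit vectors p₁, p₂ with components (cos φ cos λ, cos φ sin λ, sin φ).
The central angle between the endpoints is δ = arccos(p₁·p₂) ≈ 0.377 rad (21.6°).
Interpolate at f = 1/2 with slerp weights a = sin((1−f)δ)/sin δ ≈ 0.509, b = sin(fδ)/sin δ ≈ 0.509.
p = a·p₁ + b·p₂ ≈ (-0.375, 0.916, 0.140); φ = arcsin(p_z) ≈ 8.04°, λ = atan2(p_y, p_x) ≈ 112.26°.

≈ 8°N, 112°E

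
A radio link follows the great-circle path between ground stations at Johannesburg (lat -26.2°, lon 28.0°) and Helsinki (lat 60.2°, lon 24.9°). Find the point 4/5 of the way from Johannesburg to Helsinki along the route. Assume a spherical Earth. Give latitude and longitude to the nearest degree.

≈ lat 43°, lon 26°

Convert each endpoint to a unit vector on the sphere (x = cos φ cos λ, y = cos φ sin λ, z = sin φ).
The central angle between the endpoints is δ = arccos(p₁·p₂) ≈ 1.509 rad (86.4°).
Interpolate at f = 4/5 with slerp weights a = sin((1−f)δ)/sin δ ≈ 0.298, b = sin(fδ)/sin δ ≈ 0.936.
p = a·p₁ + b·p₂ ≈ (0.658, 0.321, 0.681); φ = arcsin(p_z) ≈ 42.93°, λ = atan2(p_y, p_x) ≈ 26.03°.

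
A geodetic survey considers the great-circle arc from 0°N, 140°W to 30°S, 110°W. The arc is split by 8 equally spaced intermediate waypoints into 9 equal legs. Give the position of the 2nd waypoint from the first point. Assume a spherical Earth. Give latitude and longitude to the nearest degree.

The haversine formula gives a central angle δ ≈ 0.723 rad (41.4°) between the endpoints.
Interpolate at f = 2/9 with slerp weights a = sin((1−f)δ)/sin δ ≈ 0.806, b = sin(fδ)/sin δ ≈ 0.242.
p = a·p₁ + b·p₂ ≈ (-0.689, -0.715, -0.121); φ = arcsin(p_z) ≈ -6.94°, λ = atan2(p_y, p_x) ≈ -133.95°.

≈ 7°S, 134°W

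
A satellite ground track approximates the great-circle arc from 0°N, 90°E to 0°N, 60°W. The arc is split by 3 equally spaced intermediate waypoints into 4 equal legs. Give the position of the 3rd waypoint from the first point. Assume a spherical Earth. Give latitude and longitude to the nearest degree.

≈ 0°N, 22°W

Write both endpoints as unit vectors p₁, p₂ with components (cos φ cos λ, cos φ sin λ, sin φ).
The central angle between the endpoints is δ = arccos(p₁·p₂) ≈ 2.618 rad (150.0°).
Interpolate at f = 3/4 with slerp weights a = sin((1−f)δ)/sin δ ≈ 1.218, b = sin(fδ)/sin δ ≈ 1.848.
p = a·p₁ + b·p₂ ≈ (0.924, -0.383, 0.000); φ = arcsin(p_z) ≈ 0.00°, λ = atan2(p_y, p_x) ≈ -22.50°.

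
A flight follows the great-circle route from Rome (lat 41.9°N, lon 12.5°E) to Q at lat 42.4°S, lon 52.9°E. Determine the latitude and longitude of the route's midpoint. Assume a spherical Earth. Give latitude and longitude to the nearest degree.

Convert each endpoint to a unit vector on the sphere (x = cos φ cos λ, y = cos φ sin λ, z = sin φ).
The central angle between the endpoints is δ = arccos(p₁·p₂) ≈ 1.603 rad (91.8°).
Interpolate at f = 1/2 with slerp weights a = sin((1−f)δ)/sin δ ≈ 0.719, b = sin(fδ)/sin δ ≈ 0.719.
p = a·p₁ + b·p₂ ≈ (0.842, 0.539, -0.005); φ = arcsin(p_z) ≈ -0.27°, λ = atan2(p_y, p_x) ≈ 32.62°.

≈ lat 0°N, lon 33°E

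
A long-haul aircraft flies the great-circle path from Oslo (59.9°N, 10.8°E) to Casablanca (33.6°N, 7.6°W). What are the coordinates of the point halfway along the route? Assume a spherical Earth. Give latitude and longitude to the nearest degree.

≈ 47°N, 1°W

Convert each endpoint to a unit vector on the sphere (x = cos φ cos λ, y = cos φ sin λ, z = sin φ).
The central angle between the endpoints is δ = arccos(p₁·p₂) ≈ 0.505 rad (28.9°).
Interpolate at f = 1/2 with slerp weights a = sin((1−f)δ)/sin δ ≈ 0.516, b = sin(fδ)/sin δ ≈ 0.516.
p = a·p₁ + b·p₂ ≈ (0.681, -0.008, 0.733); φ = arcsin(p_z) ≈ 47.10°, λ = atan2(p_y, p_x) ≈ -0.70°.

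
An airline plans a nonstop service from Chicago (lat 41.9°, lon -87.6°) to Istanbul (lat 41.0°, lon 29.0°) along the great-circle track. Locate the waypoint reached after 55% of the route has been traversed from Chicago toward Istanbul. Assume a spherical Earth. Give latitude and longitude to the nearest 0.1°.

Write both endpoints as unit vectors p₁, p₂ with components (cos φ cos λ, cos φ sin λ, sin φ).
The central angle between the endpoints is δ = arccos(p₁·p₂) ≈ 1.383 rad (79.2°).
Interpolate at f = 0.55 with slerp weights a = sin((1−f)δ)/sin δ ≈ 0.593, b = sin(fδ)/sin δ ≈ 0.702.
p = a·p₁ + b·p₂ ≈ (0.482, -0.185, 0.857); φ = arcsin(p_z) ≈ 58.95°, λ = atan2(p_y, p_x) ≈ -20.96°.

≈ lat 58.9°, lon -21.0°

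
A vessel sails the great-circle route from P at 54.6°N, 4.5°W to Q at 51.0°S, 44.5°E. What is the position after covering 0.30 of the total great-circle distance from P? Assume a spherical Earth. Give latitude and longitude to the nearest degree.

≈ 24°N, 14°E

Write both endpoints as unit vectors p₁, p₂ with components (cos φ cos λ, cos φ sin λ, sin φ).
The central angle between the endpoints is δ = arccos(p₁·p₂) ≈ 1.976 rad (113.2°).
Interpolate at f = 0.30 with slerp weights a = sin((1−f)δ)/sin δ ≈ 1.069, b = sin(fδ)/sin δ ≈ 0.608.
p = a·p₁ + b·p₂ ≈ (0.890, 0.220, 0.399); φ = arcsin(p_z) ≈ 23.51°, λ = atan2(p_y, p_x) ≈ 13.86°.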